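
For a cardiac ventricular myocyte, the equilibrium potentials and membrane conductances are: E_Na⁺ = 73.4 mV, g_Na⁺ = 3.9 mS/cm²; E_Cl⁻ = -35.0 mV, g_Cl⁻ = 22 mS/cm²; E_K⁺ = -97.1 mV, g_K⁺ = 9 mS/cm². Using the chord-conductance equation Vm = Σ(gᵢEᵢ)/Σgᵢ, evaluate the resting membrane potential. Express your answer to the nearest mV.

-39 mV

Σ gᵢEᵢ = 3.9·(73.4) + 22·(-35.0) + 9·(-97.1) = -1357.64
Σ gᵢ = 3.9 + 22 + 9 = 34.9
Vm = -1357.64 / 34.9 = -38.90 mV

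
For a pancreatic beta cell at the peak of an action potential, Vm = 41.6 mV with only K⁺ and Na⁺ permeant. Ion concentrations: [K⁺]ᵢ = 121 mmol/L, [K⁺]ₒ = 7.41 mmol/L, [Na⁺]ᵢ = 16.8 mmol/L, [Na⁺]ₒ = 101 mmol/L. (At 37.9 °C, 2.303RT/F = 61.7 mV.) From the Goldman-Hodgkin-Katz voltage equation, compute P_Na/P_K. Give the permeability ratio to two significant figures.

Let α = P_Na/P_K. GHK: Vm = 61.7·log₁₀[(Kₒ + α·Naₒ)/(Kᵢ + α·Naᵢ)].
10^(Vm/61.7) = 10^(41.6/61.7) = 4.7231
So 4.7231·(Kᵢ + α·Naᵢ) = Kₒ + α·Naₒ → α = (4.7231·121.0 − 7.41) / (101.0 − 4.7231·16.8)
α = (571.5 − 7.41) / (101.0 − 79.35) = 564.1/21.65 = 26.05

26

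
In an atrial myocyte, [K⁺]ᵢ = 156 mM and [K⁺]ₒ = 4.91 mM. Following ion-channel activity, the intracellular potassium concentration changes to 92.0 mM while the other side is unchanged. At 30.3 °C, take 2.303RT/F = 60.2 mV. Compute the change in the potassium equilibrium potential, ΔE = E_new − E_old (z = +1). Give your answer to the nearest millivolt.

14 mV

E_old = (60.2/1)·log₁₀(4.91/156) = -90.42 mV
E_new = (60.2/1)·log₁₀(4.91/92.0) = -76.62 mV
ΔE = -76.62 − (-90.42) = 13.81 mV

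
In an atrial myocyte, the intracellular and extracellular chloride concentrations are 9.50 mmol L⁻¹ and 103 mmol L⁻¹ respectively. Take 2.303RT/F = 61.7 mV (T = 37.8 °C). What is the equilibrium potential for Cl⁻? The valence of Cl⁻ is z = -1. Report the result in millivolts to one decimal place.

-63.9 mV

E = (61.7/z) · log₁₀([Cl⁻]_out/[Cl⁻]_in) with z = -1.
For an anion, dividing by z = -1 reverses the sign.
= (61.7/-1) · log₁₀(103/9.50) = -61.70 · log₁₀(10.84)
= -61.70 · (1.0351) = -63.87 mV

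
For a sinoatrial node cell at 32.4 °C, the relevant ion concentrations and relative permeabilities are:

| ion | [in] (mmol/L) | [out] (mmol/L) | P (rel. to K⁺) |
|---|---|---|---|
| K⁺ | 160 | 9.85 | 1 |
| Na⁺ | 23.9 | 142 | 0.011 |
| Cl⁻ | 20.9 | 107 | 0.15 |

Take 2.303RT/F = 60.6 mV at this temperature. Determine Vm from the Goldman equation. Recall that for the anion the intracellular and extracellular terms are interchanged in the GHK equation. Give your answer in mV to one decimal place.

-65.7 mV

Vm = 60.6 · log₁₀[(Σ P·[cation]ₒ + Σ P·[anion]ᵢ) / (Σ P·[cation]ᵢ + Σ P·[anion]ₒ)]
Numerator = 1×9.85 + 0.011×142 + 0.15×20.9 = 14.55
Denominator = 1×160 + 0.011×23.9 + 0.15×107 = 176.3
Vm = 60.6 · log₁₀(0.082507) = 60.6 × (-1.0835) = -65.66 mV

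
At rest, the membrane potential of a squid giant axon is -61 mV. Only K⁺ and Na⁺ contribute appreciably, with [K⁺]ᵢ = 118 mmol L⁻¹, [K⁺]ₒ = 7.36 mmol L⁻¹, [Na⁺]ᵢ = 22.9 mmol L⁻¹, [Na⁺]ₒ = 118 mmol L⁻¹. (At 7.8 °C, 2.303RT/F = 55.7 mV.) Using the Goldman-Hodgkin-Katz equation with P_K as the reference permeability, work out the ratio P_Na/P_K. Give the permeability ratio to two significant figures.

0.018

Let α = P_Na/P_K. GHK: Vm = 55.7·log₁₀[(Kₒ + α·Naₒ)/(Kᵢ + α·Naᵢ)].
10^(Vm/55.7) = 10^(-61.0/55.7) = 0.080324
So 0.080324·(Kᵢ + α·Naᵢ) = Kₒ + α·Naₒ → α = (0.080324·118.0 − 7.36) / (118.0 − 0.080324·22.9)
α = (9.478 − 7.36) / (118.0 − 1.839) = 2.118/116.2 = 0.01824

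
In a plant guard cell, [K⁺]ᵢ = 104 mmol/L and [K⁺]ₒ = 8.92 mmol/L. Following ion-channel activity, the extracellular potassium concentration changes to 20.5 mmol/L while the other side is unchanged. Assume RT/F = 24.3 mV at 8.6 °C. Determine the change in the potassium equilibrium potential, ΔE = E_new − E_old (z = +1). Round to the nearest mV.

E_old = (24.3/1)·ln(8.92/104) = -59.68 mV
E_new = (24.3/1)·ln(20.5/104) = -39.46 mV
ΔE = -39.46 − (-59.68) = 20.22 mV

20 mV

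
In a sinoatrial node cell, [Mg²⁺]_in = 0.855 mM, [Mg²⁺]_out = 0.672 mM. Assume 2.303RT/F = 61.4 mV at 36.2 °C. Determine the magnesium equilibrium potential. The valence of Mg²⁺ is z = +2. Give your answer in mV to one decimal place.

-3.2 mV

E = (61.4/z) · log₁₀([Mg²⁺]_out/[Mg²⁺]_in) with z = +2.
= (61.4/2) · log₁₀(0.672/0.855) = 30.70 · log₁₀(0.786)
= 30.70 · (-0.1046) = -3.21 mV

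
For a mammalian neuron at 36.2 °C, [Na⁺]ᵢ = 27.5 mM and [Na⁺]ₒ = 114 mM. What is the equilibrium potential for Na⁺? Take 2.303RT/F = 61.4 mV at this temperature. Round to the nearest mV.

38 mV

E = (61.4/z) · log₁₀([Na⁺]_out/[Na⁺]_in) with z = +1.
= (61.4/1) · log₁₀(114/27.5) = 61.40 · log₁₀(4.145)
= 61.40 · (0.6176) = 37.92 mV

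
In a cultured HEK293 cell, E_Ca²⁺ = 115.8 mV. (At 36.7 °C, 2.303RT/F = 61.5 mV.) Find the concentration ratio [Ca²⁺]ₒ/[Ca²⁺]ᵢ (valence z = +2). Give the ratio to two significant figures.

5800

log₁₀([out]/[in]) = E·z/(61.5) = 115.8 × 2 / 61.5 = 3.7659
[out]/[in] = 10^(3.7659) = 5832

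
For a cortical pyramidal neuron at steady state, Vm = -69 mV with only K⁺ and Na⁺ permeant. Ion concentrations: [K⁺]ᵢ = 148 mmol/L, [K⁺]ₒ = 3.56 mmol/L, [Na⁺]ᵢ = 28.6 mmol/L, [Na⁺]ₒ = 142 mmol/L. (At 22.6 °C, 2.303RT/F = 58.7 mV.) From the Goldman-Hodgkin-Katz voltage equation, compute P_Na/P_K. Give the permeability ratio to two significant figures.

Let α = P_Na/P_K. GHK: Vm = 58.7·log₁₀[(Kₒ + α·Naₒ)/(Kᵢ + α·Naᵢ)].
10^(Vm/58.7) = 10^(-69.0/58.7) = 0.066762
So 0.066762·(Kᵢ + α·Naᵢ) = Kₒ + α·Naₒ → α = (0.066762·148.0 − 3.56) / (142.0 − 0.066762·28.6)
α = (9.881 − 3.56) / (142.0 − 1.909) = 6.321/140.1 = 0.04512

0.045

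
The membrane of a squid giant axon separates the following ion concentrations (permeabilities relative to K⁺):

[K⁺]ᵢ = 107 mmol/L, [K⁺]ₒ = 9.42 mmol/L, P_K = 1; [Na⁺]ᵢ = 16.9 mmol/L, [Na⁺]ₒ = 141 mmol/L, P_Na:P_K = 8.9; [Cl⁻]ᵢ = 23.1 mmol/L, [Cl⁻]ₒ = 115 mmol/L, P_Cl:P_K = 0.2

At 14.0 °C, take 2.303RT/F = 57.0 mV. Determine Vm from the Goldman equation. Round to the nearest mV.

37 mV

Vm = 57.0 · log₁₀[(Σ P·[cation]ₒ + Σ P·[anion]ᵢ) / (Σ P·[cation]ᵢ + Σ P·[anion]ₒ)]
Numerator = 1×9.42 + 8.9×141 + 0.2×23.1 = 1269
Denominator = 1×107 + 8.9×16.9 + 0.2×115 = 280.4
Vm = 57.0 · log₁₀(4.5253) = 57.0 × (0.6556) = 37.37 mV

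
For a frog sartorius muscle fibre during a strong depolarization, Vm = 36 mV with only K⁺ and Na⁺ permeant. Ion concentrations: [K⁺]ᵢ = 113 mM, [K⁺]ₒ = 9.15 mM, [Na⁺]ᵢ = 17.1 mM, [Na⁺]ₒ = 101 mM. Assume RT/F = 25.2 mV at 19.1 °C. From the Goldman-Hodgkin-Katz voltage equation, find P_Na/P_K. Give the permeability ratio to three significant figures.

15.6

Let α = P_Na/P_K. GHK: Vm = 25.2·ln[(Kₒ + α·Naₒ)/(Kᵢ + α·Naᵢ)].
e^(Vm/25.2) = e^(36.0/25.2) = 4.1727
So 4.1727·(Kᵢ + α·Naᵢ) = Kₒ + α·Naₒ → α = (4.1727·113.0 − 9.15) / (101.0 − 4.1727·17.1)
α = (471.5 − 9.15) / (101.0 − 71.35) = 462.4/29.65 = 15.6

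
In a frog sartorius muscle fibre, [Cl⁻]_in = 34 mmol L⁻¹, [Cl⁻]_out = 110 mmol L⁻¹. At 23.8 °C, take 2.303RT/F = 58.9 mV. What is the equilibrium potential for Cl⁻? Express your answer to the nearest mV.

-30 mV

E = (58.9/z) · log₁₀([Cl⁻]_out/[Cl⁻]_in) with z = -1.
For an anion, dividing by z = -1 reverses the sign.
= (58.9/-1) · log₁₀(110/34) = -58.90 · log₁₀(3.235)
= -58.90 · (0.5099) = -30.03 mV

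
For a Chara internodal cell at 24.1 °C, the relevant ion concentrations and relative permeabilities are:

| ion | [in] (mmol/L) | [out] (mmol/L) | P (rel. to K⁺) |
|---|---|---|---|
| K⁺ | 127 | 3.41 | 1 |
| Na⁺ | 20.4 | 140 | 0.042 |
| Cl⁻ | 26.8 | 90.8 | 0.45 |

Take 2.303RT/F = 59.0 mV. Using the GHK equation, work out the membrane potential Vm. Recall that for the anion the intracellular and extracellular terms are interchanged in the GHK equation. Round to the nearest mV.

-53 mV

Vm = 59.0 · log₁₀[(Σ P·[cation]ₒ + Σ P·[anion]ᵢ) / (Σ P·[cation]ᵢ + Σ P·[anion]ₒ)]
Numerator = 1×3.41 + 0.042×140 + 0.45×26.8 = 21.35
Denominator = 1×127 + 0.042×20.4 + 0.45×90.8 = 168.7
Vm = 59.0 · log₁₀(0.12654) = 59.0 × (-0.8978) = -52.97 mV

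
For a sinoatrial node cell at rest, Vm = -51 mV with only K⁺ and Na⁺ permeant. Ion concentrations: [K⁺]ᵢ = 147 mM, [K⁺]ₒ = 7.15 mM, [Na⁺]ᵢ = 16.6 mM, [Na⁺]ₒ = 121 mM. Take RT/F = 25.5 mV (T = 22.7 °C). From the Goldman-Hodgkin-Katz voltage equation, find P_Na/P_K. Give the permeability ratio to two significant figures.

Let α = P_Na/P_K. GHK: Vm = 25.5·ln[(Kₒ + α·Naₒ)/(Kᵢ + α·Naᵢ)].
e^(Vm/25.5) = e^(-51.0/25.5) = 0.13534
So 0.13534·(Kᵢ + α·Naᵢ) = Kₒ + α·Naₒ → α = (0.13534·147.0 − 7.15) / (121.0 − 0.13534·16.6)
α = (19.89 − 7.15) / (121.0 − 2.247) = 12.74/118.8 = 0.1073

0.11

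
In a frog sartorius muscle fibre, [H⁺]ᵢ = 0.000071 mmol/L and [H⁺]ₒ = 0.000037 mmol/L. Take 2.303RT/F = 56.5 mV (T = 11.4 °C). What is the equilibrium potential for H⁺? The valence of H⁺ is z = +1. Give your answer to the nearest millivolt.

E = (56.5/z) · log₁₀([H⁺]_out/[H⁺]_in) with z = +1.
= (56.5/1) · log₁₀(0.000037/0.000071) = 56.50 · log₁₀(0.5211)
= 56.50 · (-0.2831) = -15.99 mV

-16 mV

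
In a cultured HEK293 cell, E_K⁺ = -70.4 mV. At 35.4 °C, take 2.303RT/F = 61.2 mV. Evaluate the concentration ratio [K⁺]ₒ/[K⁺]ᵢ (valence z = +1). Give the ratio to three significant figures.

log₁₀([out]/[in]) = E·z/(61.2) = -70.4 × 1 / 61.2 = -1.1503
[out]/[in] = 10^(-1.1503) = 0.07074

0.0707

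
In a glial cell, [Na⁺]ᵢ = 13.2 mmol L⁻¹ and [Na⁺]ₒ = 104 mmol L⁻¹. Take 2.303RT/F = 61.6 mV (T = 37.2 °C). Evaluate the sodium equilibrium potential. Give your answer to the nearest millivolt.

55 mV

E = (61.6/z) · log₁₀([Na⁺]_out/[Na⁺]_in) with z = +1.
= (61.6/1) · log₁₀(104/13.2) = 61.60 · log₁₀(7.879)
= 61.60 · (0.8965) = 55.22 mV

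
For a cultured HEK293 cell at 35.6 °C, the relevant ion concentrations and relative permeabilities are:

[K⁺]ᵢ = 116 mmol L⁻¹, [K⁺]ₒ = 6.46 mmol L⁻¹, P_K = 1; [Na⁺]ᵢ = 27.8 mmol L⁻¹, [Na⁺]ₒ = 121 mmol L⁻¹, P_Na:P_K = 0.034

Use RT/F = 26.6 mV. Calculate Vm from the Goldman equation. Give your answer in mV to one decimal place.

-63.9 mV

Vm = 26.6 · ln[(Σ P·[cation]ₒ + Σ P·[anion]ᵢ) / (Σ P·[cation]ᵢ + Σ P·[anion]ₒ)]
Numerator = 1×6.46 + 0.034×121 = 10.57
Denominator = 1×116 + 0.034×27.8 = 116.9
Vm = 26.6 · ln(0.090418) = 26.6 × (-2.4033) = -63.93 mV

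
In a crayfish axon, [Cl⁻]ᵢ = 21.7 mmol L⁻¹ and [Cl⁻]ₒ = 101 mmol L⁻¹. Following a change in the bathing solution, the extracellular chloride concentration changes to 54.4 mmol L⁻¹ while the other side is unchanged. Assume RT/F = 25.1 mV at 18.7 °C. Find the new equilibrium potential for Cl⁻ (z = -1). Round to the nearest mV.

After the shift: [Cl⁻]_out = 54.4, [Cl⁻]_in = 21.7 mmol L⁻¹.
E_new = (25.1/-1)·ln(54.4/21.7) = -25.10 · (0.9191) = -23.07 mV

-23 mV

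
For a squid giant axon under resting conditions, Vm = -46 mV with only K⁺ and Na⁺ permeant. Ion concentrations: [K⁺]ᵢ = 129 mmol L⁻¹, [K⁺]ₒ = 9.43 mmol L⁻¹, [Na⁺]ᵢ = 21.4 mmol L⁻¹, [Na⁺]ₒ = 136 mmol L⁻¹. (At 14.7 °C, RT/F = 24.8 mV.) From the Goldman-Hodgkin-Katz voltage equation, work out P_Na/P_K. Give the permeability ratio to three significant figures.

0.0811

Let α = P_Na/P_K. GHK: Vm = 24.8·ln[(Kₒ + α·Naₒ)/(Kᵢ + α·Naᵢ)].
e^(Vm/24.8) = e^(-46.0/24.8) = 0.15648
So 0.15648·(Kᵢ + α·Naᵢ) = Kₒ + α·Naₒ → α = (0.15648·129.0 − 9.43) / (136.0 − 0.15648·21.4)
α = (20.19 − 9.43) / (136.0 − 3.349) = 10.76/132.7 = 0.08108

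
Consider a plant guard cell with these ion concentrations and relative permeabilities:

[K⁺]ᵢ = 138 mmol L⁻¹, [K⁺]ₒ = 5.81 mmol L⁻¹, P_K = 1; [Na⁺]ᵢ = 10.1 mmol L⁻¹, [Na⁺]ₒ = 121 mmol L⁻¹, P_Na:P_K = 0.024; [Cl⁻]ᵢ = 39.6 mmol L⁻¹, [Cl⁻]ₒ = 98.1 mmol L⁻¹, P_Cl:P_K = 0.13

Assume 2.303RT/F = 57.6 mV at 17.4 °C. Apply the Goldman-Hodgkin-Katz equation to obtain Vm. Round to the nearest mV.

Vm = 57.6 · log₁₀[(Σ P·[cation]ₒ + Σ P·[anion]ᵢ) / (Σ P·[cation]ᵢ + Σ P·[anion]ₒ)]
Numerator = 1×5.81 + 0.024×121 + 0.13×39.6 = 13.86
Denominator = 1×138 + 0.024×10.1 + 0.13×98.1 = 151
Vm = 57.6 · log₁₀(0.091804) = 57.6 × (-1.0371) = -59.74 mV

-60 mV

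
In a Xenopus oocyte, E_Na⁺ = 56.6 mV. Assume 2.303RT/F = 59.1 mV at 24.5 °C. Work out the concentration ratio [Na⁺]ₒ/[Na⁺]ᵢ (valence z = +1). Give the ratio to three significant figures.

9.07

log₁₀([out]/[in]) = E·z/(59.1) = 56.6 × 1 / 59.1 = 0.9577
[out]/[in] = 10^(0.9577) = 9.072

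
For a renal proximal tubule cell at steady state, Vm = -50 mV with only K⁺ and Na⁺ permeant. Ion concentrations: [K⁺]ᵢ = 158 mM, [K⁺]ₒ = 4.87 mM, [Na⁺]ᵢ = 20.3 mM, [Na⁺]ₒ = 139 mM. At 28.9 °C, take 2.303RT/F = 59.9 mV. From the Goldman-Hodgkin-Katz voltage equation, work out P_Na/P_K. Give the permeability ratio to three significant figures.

0.134

Let α = P_Na/P_K. GHK: Vm = 59.9·log₁₀[(Kₒ + α·Naₒ)/(Kᵢ + α·Naᵢ)].
10^(Vm/59.9) = 10^(-50.0/59.9) = 0.14631
So 0.14631·(Kᵢ + α·Naᵢ) = Kₒ + α·Naₒ → α = (0.14631·158.0 − 4.87) / (139.0 − 0.14631·20.3)
α = (23.12 − 4.87) / (139.0 − 2.97) = 18.25/136 = 0.1341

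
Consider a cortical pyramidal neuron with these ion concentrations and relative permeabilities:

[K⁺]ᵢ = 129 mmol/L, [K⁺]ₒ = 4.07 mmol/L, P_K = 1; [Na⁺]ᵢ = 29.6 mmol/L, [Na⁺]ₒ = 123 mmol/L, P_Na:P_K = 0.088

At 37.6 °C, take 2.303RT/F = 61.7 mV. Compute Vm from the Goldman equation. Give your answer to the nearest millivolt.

-58 mV

Vm = 61.7 · log₁₀[(Σ P·[cation]ₒ + Σ P·[anion]ᵢ) / (Σ P·[cation]ᵢ + Σ P·[anion]ₒ)]
Numerator = 1×4.07 + 0.088×123 = 14.89
Denominator = 1×129 + 0.088×29.6 = 131.6
Vm = 61.7 · log₁₀(0.11317) = 61.7 × (-0.9463) = -58.38 mV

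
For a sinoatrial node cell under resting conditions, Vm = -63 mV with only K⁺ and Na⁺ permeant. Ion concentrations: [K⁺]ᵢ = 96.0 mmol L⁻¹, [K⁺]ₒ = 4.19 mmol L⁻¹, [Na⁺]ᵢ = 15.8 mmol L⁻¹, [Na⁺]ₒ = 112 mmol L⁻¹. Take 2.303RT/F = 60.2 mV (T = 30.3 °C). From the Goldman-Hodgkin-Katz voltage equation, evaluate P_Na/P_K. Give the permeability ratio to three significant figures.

0.0401

Let α = P_Na/P_K. GHK: Vm = 60.2·log₁₀[(Kₒ + α·Naₒ)/(Kᵢ + α·Naᵢ)].
10^(Vm/60.2) = 10^(-63.0/60.2) = 0.089844
So 0.089844·(Kᵢ + α·Naᵢ) = Kₒ + α·Naₒ → α = (0.089844·96.0 − 4.19) / (112.0 − 0.089844·15.8)
α = (8.625 − 4.19) / (112.0 − 1.42) = 4.435/110.6 = 0.04011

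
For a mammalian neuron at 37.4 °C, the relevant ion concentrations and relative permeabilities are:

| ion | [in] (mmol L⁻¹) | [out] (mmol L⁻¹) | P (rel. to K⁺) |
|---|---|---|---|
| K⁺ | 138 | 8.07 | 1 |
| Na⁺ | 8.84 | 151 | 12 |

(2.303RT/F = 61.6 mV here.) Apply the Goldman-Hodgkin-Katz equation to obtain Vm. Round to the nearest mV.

54 mV

Vm = 61.6 · log₁₀[(Σ P·[cation]ₒ + Σ P·[anion]ᵢ) / (Σ P·[cation]ᵢ + Σ P·[anion]ₒ)]
Numerator = 1×8.07 + 12×151 = 1820
Denominator = 1×138 + 12×8.84 = 244.1
Vm = 61.6 · log₁₀(7.4569) = 61.6 × (0.8726) = 53.75 mV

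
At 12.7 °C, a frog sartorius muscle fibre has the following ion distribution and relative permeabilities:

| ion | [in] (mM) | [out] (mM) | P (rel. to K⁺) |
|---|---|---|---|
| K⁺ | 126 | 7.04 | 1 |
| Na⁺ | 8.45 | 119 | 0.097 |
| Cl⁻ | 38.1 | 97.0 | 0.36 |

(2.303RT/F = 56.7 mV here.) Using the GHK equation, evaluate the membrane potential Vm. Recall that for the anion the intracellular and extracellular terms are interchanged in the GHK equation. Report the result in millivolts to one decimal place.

Vm = 56.7 · log₁₀[(Σ P·[cation]ₒ + Σ P·[anion]ᵢ) / (Σ P·[cation]ᵢ + Σ P·[anion]ₒ)]
Numerator = 1×7.04 + 0.097×119 + 0.36×38.1 = 32.3
Denominator = 1×126 + 0.097×8.45 + 0.36×97.0 = 161.7
Vm = 56.7 · log₁₀(0.1997) = 56.7 × (-0.6996) = -39.67 mV

-39.7 mV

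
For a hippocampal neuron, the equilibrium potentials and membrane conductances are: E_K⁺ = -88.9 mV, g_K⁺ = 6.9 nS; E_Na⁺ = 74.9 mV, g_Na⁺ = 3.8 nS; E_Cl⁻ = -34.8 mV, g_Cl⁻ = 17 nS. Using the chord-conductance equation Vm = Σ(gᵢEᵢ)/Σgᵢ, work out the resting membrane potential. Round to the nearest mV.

-33 mV

Σ gᵢEᵢ = 6.9·(-88.9) + 3.8·(74.9) + 17·(-34.8) = -920.39
Σ gᵢ = 6.9 + 3.8 + 17 = 27.7
Vm = -920.39 / 27.7 = -33.23 mV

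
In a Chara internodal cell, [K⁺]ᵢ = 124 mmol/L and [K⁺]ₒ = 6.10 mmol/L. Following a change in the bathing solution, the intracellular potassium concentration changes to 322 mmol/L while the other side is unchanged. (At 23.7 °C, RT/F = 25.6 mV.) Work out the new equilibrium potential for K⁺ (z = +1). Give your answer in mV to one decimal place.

-101.5 mV

After the shift: [K⁺]_out = 6.10, [K⁺]_in = 322 mmol/L.
E_new = (25.6/1)·ln(6.10/322) = 25.60 · (-3.9663) = -101.54 mV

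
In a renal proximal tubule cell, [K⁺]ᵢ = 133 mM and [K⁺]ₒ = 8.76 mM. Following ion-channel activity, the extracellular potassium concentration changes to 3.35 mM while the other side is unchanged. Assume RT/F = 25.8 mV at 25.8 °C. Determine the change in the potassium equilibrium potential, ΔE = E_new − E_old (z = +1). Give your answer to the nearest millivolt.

E_old = (25.8/1)·ln(8.76/133) = -70.18 mV
E_new = (25.8/1)·ln(3.35/133) = -94.98 mV
ΔE = -94.98 − (-70.18) = -24.80 mV

-25 mV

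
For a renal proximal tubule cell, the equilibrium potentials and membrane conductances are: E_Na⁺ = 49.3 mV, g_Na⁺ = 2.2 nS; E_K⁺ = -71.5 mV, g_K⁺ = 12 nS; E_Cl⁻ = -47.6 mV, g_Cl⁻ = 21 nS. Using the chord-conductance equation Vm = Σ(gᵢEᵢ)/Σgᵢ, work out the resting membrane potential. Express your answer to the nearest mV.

Σ gᵢEᵢ = 2.2·(49.3) + 12·(-71.5) + 21·(-47.6) = -1749.14
Σ gᵢ = 2.2 + 12 + 21 = 35.2
Vm = -1749.14 / 35.2 = -49.69 mV

-50 mV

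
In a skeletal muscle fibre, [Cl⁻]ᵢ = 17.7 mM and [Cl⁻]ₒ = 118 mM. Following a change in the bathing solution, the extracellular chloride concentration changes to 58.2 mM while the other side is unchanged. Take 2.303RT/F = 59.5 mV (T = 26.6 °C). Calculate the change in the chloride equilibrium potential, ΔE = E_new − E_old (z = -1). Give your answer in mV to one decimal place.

18.3 mV

E_old = (59.5/-1)·log₁₀(118/17.7) = -49.02 mV
E_new = (59.5/-1)·log₁₀(58.2/17.7) = -30.76 mV
ΔE = -30.76 − (-49.02) = 18.26 mV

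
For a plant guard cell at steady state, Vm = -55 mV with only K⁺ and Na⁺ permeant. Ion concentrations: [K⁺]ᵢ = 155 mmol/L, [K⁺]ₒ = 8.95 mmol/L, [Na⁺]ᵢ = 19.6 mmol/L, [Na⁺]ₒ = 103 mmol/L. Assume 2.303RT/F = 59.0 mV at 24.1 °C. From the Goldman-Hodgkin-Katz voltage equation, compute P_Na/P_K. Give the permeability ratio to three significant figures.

Let α = P_Na/P_K. GHK: Vm = 59.0·log₁₀[(Kₒ + α·Naₒ)/(Kᵢ + α·Naᵢ)].
10^(Vm/59.0) = 10^(-55.0/59.0) = 0.1169
So 0.1169·(Kᵢ + α·Naᵢ) = Kₒ + α·Naₒ → α = (0.1169·155.0 − 8.95) / (103.0 − 0.1169·19.6)
α = (18.12 − 8.95) / (103.0 − 2.291) = 9.169/100.7 = 0.09104

0.0910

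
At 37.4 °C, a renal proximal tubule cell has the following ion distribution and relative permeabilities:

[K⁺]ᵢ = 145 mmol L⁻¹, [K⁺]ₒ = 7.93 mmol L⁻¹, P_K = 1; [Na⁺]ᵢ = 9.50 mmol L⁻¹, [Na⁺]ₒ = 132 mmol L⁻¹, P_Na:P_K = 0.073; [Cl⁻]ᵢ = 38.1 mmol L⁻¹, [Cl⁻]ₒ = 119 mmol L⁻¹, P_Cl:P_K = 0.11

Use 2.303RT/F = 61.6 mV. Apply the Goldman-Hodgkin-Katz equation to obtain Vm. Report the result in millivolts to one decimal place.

Vm = 61.6 · log₁₀[(Σ P·[cation]ₒ + Σ P·[anion]ᵢ) / (Σ P·[cation]ᵢ + Σ P·[anion]ₒ)]
Numerator = 1×7.93 + 0.073×132 + 0.11×38.1 = 21.76
Denominator = 1×145 + 0.073×9.50 + 0.11×119 = 158.8
Vm = 61.6 · log₁₀(0.13702) = 61.6 × (-0.8632) = -53.17 mV

-53.2 mV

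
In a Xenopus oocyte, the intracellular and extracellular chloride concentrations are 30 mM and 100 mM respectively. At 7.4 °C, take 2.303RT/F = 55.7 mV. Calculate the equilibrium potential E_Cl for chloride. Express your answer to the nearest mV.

-29 mV

E = (55.7/z) · log₁₀([Cl⁻]_out/[Cl⁻]_in) with z = -1.
For an anion, dividing by z = -1 reverses the sign.
= (55.7/-1) · log₁₀(100/30) = -55.70 · log₁₀(3.333)
= -55.70 · (0.5229) = -29.12 mV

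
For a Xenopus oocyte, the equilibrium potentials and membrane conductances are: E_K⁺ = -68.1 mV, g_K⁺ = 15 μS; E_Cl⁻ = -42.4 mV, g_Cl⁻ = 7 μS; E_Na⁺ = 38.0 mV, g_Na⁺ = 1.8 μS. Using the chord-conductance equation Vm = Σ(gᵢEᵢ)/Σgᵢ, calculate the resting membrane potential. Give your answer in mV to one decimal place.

Σ gᵢEᵢ = 15·(-68.1) + 7·(-42.4) + 1.8·(38.0) = -1249.90
Σ gᵢ = 15 + 7 + 1.8 = 23.8
Vm = -1249.90 / 23.8 = -52.52 mV

-52.5 mV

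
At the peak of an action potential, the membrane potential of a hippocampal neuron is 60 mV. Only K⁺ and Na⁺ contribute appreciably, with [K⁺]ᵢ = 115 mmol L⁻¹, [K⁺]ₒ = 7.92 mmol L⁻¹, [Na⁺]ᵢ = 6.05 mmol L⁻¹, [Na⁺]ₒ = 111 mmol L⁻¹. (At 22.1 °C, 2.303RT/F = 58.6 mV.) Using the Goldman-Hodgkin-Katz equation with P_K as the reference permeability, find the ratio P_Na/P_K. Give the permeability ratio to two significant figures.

26

Let α = P_Na/P_K. GHK: Vm = 58.6·log₁₀[(Kₒ + α·Naₒ)/(Kᵢ + α·Naᵢ)].
10^(Vm/58.6) = 10^(60.0/58.6) = 10.566
So 10.566·(Kᵢ + α·Naᵢ) = Kₒ + α·Naₒ → α = (10.566·115.0 − 7.92) / (111.0 − 10.566·6.05)
α = (1215 − 7.92) / (111.0 − 63.92) = 1207/47.08 = 25.64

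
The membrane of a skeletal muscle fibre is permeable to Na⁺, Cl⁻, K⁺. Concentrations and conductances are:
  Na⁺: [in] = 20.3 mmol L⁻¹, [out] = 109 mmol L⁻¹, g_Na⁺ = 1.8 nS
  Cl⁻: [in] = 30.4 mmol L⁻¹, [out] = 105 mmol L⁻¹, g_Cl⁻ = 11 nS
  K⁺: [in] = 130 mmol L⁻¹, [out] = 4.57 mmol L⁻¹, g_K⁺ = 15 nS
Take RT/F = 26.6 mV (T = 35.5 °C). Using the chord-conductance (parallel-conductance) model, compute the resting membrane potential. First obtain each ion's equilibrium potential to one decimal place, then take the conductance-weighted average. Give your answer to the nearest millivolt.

E_Na⁺ = (26.6/1)·ln(109/20.3) = 44.7 mV
E_Cl⁻ = (26.6/-1)·ln(105/30.4) = -33.0 mV
E_K⁺ = (26.6/1)·ln(4.57/130) = -89.1 mV
Vm = (Σ gᵢEᵢ)/(Σ gᵢ) = (1.8·44.7 + 11·-33.0 + 15·-89.1) / (1.8 + 11 + 15)
= -1619.04 / 27.8 = -58.24 mV

-58 mV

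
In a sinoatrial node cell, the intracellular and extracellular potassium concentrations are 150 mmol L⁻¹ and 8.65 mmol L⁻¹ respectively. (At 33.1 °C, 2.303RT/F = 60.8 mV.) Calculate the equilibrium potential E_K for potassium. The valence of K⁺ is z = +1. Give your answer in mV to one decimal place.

-75.3 mV

E = (60.8/z) · log₁₀([K⁺]_out/[K⁺]_in) with z = +1.
= (60.8/1) · log₁₀(8.65/150) = 60.80 · log₁₀(0.05767)
= 60.80 · (-1.2391) = -75.34 mV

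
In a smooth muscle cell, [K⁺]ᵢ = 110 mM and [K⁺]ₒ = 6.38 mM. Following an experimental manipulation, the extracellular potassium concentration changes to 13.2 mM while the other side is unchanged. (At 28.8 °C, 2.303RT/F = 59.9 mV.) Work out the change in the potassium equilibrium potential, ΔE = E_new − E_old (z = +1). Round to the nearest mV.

19 mV

E_old = (59.9/1)·log₁₀(6.38/110) = -74.07 mV
E_new = (59.9/1)·log₁₀(13.2/110) = -55.16 mV
ΔE = -55.16 − (-74.07) = 18.91 mV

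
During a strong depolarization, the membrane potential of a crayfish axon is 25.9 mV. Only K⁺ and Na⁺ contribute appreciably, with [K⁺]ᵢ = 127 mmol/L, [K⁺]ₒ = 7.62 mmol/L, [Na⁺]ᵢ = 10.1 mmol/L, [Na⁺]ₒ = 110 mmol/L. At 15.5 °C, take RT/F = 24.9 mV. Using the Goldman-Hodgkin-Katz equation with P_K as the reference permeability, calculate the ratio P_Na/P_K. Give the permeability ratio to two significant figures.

Let α = P_Na/P_K. GHK: Vm = 24.9·ln[(Kₒ + α·Naₒ)/(Kᵢ + α·Naᵢ)].
e^(Vm/24.9) = e^(25.9/24.9) = 2.8297
So 2.8297·(Kᵢ + α·Naᵢ) = Kₒ + α·Naₒ → α = (2.8297·127.0 − 7.62) / (110.0 − 2.8297·10.1)
α = (359.4 − 7.62) / (110.0 − 28.58) = 351.7/81.42 = 4.32

4.3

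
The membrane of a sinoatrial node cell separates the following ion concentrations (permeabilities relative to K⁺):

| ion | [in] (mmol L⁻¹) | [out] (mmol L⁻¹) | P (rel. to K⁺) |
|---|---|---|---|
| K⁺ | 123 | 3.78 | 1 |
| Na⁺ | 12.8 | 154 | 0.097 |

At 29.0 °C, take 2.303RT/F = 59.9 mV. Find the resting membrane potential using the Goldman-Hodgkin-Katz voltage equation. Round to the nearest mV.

Vm = 59.9 · log₁₀[(Σ P·[cation]ₒ + Σ P·[anion]ᵢ) / (Σ P·[cation]ᵢ + Σ P·[anion]ₒ)]
Numerator = 1×3.78 + 0.097×154 = 18.72
Denominator = 1×123 + 0.097×12.8 = 124.2
Vm = 59.9 · log₁₀(0.15066) = 59.9 × (-0.8220) = -49.24 mV

-49 mV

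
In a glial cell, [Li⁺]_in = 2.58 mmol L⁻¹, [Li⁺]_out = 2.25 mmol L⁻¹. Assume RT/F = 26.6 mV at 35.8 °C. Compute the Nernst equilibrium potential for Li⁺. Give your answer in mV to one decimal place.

-3.6 mV

E = (26.6/z) · ln([Li⁺]_out/[Li⁺]_in) with z = +1.
= (26.6/1) · ln(2.25/2.58) = 26.60 · ln(0.8721)
= 26.60 · (-0.1369) = -3.64 mV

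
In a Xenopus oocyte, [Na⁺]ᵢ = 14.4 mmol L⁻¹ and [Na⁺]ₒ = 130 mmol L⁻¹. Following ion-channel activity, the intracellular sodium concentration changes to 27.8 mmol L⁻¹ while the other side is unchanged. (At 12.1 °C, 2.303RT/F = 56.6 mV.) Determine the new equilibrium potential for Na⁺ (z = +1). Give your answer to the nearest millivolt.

After the shift: [Na⁺]_out = 130, [Na⁺]_in = 27.8 mmol L⁻¹.
E_new = (56.6/1)·log₁₀(130/27.8) = 56.60 · (0.6699) = 37.92 mV

38 mV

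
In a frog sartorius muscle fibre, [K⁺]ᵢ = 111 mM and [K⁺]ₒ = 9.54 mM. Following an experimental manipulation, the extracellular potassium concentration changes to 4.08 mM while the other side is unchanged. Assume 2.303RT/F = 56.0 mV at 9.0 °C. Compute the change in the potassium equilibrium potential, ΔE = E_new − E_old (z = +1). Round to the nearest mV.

E_old = (56.0/1)·log₁₀(9.54/111) = -59.68 mV
E_new = (56.0/1)·log₁₀(4.08/111) = -80.34 mV
ΔE = -80.34 − (-59.68) = -20.66 mV

-21 mV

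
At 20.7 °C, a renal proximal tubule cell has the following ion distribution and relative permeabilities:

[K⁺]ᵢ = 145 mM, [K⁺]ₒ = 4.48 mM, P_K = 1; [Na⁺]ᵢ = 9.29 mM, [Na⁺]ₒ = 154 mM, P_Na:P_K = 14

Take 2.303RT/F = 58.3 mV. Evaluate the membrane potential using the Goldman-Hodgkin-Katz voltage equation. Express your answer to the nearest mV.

Vm = 58.3 · log₁₀[(Σ P·[cation]ₒ + Σ P·[anion]ᵢ) / (Σ P·[cation]ᵢ + Σ P·[anion]ₒ)]
Numerator = 1×4.48 + 14×154 = 2160
Denominator = 1×145 + 14×9.29 = 275.1
Vm = 58.3 · log₁₀(7.8546) = 58.3 × (0.8951) = 52.19 mV

52 mV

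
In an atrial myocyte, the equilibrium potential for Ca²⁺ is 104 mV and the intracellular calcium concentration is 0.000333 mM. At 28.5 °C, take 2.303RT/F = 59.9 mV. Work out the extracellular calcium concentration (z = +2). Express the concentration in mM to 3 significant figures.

0.988 mM

Nernst: E = (59.9/2) · log₁₀([out]/[in]), so log₁₀([out]/[in]) = 104.0 × 2 / 59.9 = 3.4725.
[out]/[in] = 10^(3.4725) = 2968.
[out] = 2968 × 0.000333 = 0.9883 mM.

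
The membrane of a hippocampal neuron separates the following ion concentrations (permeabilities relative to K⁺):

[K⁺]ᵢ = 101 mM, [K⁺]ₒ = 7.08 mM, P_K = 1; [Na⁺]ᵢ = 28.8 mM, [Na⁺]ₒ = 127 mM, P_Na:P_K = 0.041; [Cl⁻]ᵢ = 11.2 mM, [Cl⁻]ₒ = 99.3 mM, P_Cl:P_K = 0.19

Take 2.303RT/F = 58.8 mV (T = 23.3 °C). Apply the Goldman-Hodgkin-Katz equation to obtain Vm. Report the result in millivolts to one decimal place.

-54.3 mV

Vm = 58.8 · log₁₀[(Σ P·[cation]ₒ + Σ P·[anion]ᵢ) / (Σ P·[cation]ᵢ + Σ P·[anion]ₒ)]
Numerator = 1×7.08 + 0.041×127 + 0.19×11.2 = 14.41
Denominator = 1×101 + 0.041×28.8 + 0.19×99.3 = 121
Vm = 58.8 · log₁₀(0.11909) = 58.8 × (-0.9241) = -54.34 mV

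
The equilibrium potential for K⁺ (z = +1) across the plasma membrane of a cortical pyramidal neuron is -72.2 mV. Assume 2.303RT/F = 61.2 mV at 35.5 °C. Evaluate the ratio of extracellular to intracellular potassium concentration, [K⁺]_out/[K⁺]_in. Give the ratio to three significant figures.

log₁₀([out]/[in]) = E·z/(61.2) = -72.2 × 1 / 61.2 = -1.1797
[out]/[in] = 10^(-1.1797) = 0.06611

0.0661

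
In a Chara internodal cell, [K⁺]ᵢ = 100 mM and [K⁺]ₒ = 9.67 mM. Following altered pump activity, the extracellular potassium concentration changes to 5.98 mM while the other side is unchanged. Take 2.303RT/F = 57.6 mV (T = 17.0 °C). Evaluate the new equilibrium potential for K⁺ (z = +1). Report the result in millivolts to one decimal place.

After the shift: [K⁺]_out = 5.98, [K⁺]_in = 100 mM.
E_new = (57.6/1)·log₁₀(5.98/100) = 57.60 · (-1.2233) = -70.46 mV

-70.5 mV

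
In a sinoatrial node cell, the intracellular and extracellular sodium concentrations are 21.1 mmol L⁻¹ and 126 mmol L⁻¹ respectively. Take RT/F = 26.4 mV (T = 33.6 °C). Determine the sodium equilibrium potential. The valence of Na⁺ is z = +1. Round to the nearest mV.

E = (26.4/z) · ln([Na⁺]_out/[Na⁺]_in) with z = +1.
= (26.4/1) · ln(126/21.1) = 26.40 · ln(5.972)
= 26.40 · (1.7870) = 47.18 mV

47 mV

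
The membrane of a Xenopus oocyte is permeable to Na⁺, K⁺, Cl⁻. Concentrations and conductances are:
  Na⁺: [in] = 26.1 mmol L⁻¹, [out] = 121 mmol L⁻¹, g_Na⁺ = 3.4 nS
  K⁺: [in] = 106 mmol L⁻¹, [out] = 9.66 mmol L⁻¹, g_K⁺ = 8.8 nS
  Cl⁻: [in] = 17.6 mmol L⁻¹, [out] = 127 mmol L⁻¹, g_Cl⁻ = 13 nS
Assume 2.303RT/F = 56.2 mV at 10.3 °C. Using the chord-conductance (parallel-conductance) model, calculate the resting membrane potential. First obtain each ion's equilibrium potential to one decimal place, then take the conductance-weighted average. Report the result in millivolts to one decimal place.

-40.2 mV

E_Na⁺ = (56.2/1)·log₁₀(121/26.1) = 37.4 mV
E_K⁺ = (56.2/1)·log₁₀(9.66/106) = -58.5 mV
E_Cl⁻ = (56.2/-1)·log₁₀(127/17.6) = -48.2 mV
Vm = (Σ gᵢEᵢ)/(Σ gᵢ) = (3.4·37.4 + 8.8·-58.5 + 13·-48.2) / (3.4 + 8.8 + 13)
= -1014.24 / 25.2 = -40.25 mV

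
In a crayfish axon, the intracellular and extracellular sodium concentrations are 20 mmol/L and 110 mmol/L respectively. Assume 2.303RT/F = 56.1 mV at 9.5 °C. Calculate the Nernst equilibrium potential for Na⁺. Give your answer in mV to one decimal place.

41.5 mV

E = (56.1/z) · log₁₀([Na⁺]_out/[Na⁺]_in) with z = +1.
= (56.1/1) · log₁₀(110/20) = 56.10 · log₁₀(5.5)
= 56.10 · (0.7404) = 41.53 mV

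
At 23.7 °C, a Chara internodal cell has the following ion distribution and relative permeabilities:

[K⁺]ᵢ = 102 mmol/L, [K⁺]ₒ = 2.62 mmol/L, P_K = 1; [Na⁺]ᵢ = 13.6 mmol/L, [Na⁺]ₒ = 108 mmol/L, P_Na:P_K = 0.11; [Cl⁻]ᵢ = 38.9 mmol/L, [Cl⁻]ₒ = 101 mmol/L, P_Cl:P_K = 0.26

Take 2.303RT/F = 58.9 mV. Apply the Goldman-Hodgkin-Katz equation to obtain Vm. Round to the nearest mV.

-43 mV

Vm = 58.9 · log₁₀[(Σ P·[cation]ₒ + Σ P·[anion]ᵢ) / (Σ P·[cation]ᵢ + Σ P·[anion]ₒ)]
Numerator = 1×2.62 + 0.11×108 + 0.26×38.9 = 24.61
Denominator = 1×102 + 0.11×13.6 + 0.26×101 = 129.8
Vm = 58.9 · log₁₀(0.18969) = 58.9 × (-0.7219) = -42.52 mV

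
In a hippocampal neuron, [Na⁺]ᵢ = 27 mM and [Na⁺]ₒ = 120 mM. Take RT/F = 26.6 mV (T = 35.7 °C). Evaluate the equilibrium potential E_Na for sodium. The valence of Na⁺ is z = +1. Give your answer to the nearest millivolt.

E = (26.6/z) · ln([Na⁺]_out/[Na⁺]_in) with z = +1.
= (26.6/1) · ln(120/27) = 26.60 · ln(4.444)
= 26.60 · (1.4917) = 39.68 mV

40 mV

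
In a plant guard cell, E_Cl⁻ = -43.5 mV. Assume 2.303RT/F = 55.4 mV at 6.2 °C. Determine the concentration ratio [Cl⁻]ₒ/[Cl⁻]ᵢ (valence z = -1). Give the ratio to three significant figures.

6.10

log₁₀([out]/[in]) = E·z/(55.4) = -43.5 × -1 / 55.4 = 0.7852
[out]/[in] = 10^(0.7852) = 6.098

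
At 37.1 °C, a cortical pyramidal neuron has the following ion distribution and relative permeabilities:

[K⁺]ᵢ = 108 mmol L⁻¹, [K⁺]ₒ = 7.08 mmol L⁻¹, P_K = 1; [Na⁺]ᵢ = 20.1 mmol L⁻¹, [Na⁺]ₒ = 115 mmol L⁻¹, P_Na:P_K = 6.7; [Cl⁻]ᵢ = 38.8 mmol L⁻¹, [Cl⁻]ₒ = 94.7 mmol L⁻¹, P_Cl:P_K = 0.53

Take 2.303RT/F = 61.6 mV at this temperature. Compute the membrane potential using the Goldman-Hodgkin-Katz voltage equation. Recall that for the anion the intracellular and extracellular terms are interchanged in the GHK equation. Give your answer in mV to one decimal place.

26.8 mV

Vm = 61.6 · log₁₀[(Σ P·[cation]ₒ + Σ P·[anion]ᵢ) / (Σ P·[cation]ᵢ + Σ P·[anion]ₒ)]
Numerator = 1×7.08 + 6.7×115 + 0.53×38.8 = 798.1
Denominator = 1×108 + 6.7×20.1 + 0.53×94.7 = 292.9
Vm = 61.6 · log₁₀(2.7253) = 61.6 × (0.4354) = 26.82 mV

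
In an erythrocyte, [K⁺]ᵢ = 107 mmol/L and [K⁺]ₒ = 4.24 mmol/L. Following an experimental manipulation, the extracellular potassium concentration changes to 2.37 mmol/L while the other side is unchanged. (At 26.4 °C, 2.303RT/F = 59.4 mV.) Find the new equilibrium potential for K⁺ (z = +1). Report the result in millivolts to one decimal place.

After the shift: [K⁺]_out = 2.37, [K⁺]_in = 107 mmol/L.
E_new = (59.4/1)·log₁₀(2.37/107) = 59.40 · (-1.6546) = -98.29 mV

-98.3 mV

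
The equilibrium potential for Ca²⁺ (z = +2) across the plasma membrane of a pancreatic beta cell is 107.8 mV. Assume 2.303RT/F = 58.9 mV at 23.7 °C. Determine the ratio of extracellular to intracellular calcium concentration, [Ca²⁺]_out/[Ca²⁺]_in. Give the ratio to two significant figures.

log₁₀([out]/[in]) = E·z/(58.9) = 107.8 × 2 / 58.9 = 3.6604
[out]/[in] = 10^(3.6604) = 4576

4600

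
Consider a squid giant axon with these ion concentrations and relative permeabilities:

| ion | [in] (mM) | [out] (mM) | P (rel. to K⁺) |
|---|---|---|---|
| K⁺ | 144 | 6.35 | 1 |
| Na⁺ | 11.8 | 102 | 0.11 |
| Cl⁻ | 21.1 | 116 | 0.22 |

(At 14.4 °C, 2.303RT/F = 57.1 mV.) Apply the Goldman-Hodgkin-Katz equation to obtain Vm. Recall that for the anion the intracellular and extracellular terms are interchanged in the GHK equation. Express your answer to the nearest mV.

-51 mV

Vm = 57.1 · log₁₀[(Σ P·[cation]ₒ + Σ P·[anion]ᵢ) / (Σ P·[cation]ᵢ + Σ P·[anion]ₒ)]
Numerator = 1×6.35 + 0.11×102 + 0.22×21.1 = 22.21
Denominator = 1×144 + 0.11×11.8 + 0.22×116 = 170.8
Vm = 57.1 · log₁₀(0.13003) = 57.1 × (-0.8859) = -50.59 mV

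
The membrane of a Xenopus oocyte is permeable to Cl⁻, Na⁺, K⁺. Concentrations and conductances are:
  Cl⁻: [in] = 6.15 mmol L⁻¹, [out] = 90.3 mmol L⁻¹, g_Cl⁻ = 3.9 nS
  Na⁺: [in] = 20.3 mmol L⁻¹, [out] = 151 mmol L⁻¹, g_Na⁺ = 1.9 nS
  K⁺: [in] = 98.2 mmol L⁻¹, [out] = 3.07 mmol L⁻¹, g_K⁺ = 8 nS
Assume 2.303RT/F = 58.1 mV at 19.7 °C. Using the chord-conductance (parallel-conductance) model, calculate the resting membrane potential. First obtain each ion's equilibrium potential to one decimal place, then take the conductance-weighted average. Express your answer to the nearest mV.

E_Cl⁻ = (58.1/-1)·log₁₀(90.3/6.15) = -67.8 mV
E_Na⁺ = (58.1/1)·log₁₀(151/20.3) = 50.6 mV
E_K⁺ = (58.1/1)·log₁₀(3.07/98.2) = -87.4 mV
Vm = (Σ gᵢEᵢ)/(Σ gᵢ) = (3.9·-67.8 + 1.9·50.6 + 8·-87.4) / (3.9 + 1.9 + 8)
= -867.48 / 13.8 = -62.86 mV

-63 mV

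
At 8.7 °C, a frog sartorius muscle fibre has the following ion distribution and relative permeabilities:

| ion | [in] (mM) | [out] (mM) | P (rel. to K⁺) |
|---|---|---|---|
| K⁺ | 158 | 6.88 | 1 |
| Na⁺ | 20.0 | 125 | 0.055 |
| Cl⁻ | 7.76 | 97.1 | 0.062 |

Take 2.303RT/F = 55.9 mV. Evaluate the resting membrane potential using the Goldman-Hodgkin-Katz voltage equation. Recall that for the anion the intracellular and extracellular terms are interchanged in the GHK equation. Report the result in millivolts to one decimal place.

Vm = 55.9 · log₁₀[(Σ P·[cation]ₒ + Σ P·[anion]ᵢ) / (Σ P·[cation]ᵢ + Σ P·[anion]ₒ)]
Numerator = 1×6.88 + 0.055×125 + 0.062×7.76 = 14.24
Denominator = 1×158 + 0.055×20.0 + 0.062×97.1 = 165.1
Vm = 55.9 · log₁₀(0.086217) = 55.9 × (-1.0644) = -59.50 mV

-59.5 mV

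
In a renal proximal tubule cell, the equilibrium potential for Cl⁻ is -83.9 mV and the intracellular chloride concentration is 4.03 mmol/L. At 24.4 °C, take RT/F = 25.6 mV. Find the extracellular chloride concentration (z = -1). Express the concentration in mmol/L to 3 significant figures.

Nernst: E = (25.6/-1) · ln([out]/[in]), so ln([out]/[in]) = -83.9 × -1 / 25.6 = 3.2773.
[out]/[in] = e^(3.2773) = 26.51.
[out] = 26.51 × 4.03 = 106.8 mmol/L.

107 mmol/L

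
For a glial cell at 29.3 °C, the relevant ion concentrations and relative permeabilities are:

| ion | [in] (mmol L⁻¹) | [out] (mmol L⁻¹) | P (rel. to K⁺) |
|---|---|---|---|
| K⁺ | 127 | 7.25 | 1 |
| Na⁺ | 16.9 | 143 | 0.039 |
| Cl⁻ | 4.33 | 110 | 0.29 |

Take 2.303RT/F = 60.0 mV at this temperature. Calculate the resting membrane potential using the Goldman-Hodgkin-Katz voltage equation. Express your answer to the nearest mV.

-63 mV

Vm = 60.0 · log₁₀[(Σ P·[cation]ₒ + Σ P·[anion]ᵢ) / (Σ P·[cation]ᵢ + Σ P·[anion]ₒ)]
Numerator = 1×7.25 + 0.039×143 + 0.29×4.33 = 14.08
Denominator = 1×127 + 0.039×16.9 + 0.29×110 = 159.6
Vm = 60.0 · log₁₀(0.08826) = 60.0 × (-1.0542) = -63.25 mV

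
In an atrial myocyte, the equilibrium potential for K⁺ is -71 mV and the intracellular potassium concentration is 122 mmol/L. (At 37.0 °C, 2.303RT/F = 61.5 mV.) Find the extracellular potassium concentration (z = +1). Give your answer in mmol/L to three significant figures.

8.55 mmol/L

Nernst: E = (61.5/1) · log₁₀([out]/[in]), so log₁₀([out]/[in]) = -71.0 × 1 / 61.5 = -1.1545.
[out]/[in] = 10^(-1.1545) = 0.07007.
[out] = 0.07007 × 122 = 8.548 mmol/L.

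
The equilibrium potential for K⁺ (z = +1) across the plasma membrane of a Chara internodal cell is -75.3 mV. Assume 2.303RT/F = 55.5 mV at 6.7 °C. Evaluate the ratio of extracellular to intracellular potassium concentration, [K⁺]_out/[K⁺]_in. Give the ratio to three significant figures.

log₁₀([out]/[in]) = E·z/(55.5) = -75.3 × 1 / 55.5 = -1.3568
[out]/[in] = 10^(-1.3568) = 0.04398

0.0440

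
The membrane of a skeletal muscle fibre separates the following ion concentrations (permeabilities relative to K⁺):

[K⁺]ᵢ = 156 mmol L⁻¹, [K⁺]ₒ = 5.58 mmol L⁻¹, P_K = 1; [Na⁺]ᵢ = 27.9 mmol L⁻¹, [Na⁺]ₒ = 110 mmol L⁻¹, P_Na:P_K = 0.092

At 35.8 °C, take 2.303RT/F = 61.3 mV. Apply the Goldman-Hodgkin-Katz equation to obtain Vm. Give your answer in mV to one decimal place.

Vm = 61.3 · log₁₀[(Σ P·[cation]ₒ + Σ P·[anion]ᵢ) / (Σ P·[cation]ᵢ + Σ P·[anion]ₒ)]
Numerator = 1×5.58 + 0.092×110 = 15.7
Denominator = 1×156 + 0.092×27.9 = 158.6
Vm = 61.3 · log₁₀(0.099012) = 61.3 × (-1.0043) = -61.56 mV

-61.6 mV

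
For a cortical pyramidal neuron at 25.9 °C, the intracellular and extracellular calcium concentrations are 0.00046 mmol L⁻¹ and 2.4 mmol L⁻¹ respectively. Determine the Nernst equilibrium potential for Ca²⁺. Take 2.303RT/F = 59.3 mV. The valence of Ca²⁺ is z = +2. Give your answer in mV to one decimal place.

E = (59.3/z) · log₁₀([Ca²⁺]_out/[Ca²⁺]_in) with z = +2.
= (59.3/2) · log₁₀(2.4/0.00046) = 29.65 · log₁₀(5217)
= 29.65 · (3.7175) = 110.22 mV

110.2 mV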